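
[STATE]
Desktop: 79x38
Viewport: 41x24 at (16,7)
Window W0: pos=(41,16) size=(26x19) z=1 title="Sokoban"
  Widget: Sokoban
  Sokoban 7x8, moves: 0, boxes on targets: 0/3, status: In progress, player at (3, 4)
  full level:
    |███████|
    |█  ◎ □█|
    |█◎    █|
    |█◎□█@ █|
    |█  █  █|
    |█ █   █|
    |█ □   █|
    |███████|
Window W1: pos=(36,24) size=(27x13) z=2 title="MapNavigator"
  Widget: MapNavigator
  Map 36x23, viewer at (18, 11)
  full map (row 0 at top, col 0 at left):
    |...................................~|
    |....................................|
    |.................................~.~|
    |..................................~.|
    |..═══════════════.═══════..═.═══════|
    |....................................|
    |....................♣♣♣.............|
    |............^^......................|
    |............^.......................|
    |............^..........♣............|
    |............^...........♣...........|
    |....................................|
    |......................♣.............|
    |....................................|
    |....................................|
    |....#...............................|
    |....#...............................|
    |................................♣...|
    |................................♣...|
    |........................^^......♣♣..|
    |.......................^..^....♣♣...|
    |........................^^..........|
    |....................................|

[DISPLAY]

                                         
                                         
                                         
                                         
                                         
                                         
                                         
                                         
                                         
                         ┏━━━━━━━━━━━━━━━
                         ┃ Sokoban       
                         ┠───────────────
                         ┃███████        
                         ┃█  ◎ □█        
                         ┃█◎    █        
                         ┃█◎□█@ █        
                         ┃█  █  █        
                    ┏━━━━━━━━━━━━━━━━━━━━
                    ┃ MapNavigator       
                    ┠────────────────────
                    ┃......^^............
                    ┃......^.............
                    ┃......^..........♣..
                    ┃......^...........♣.


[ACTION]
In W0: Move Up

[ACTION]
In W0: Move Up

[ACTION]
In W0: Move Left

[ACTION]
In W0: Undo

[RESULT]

                                         
                                         
                                         
                                         
                                         
                                         
                                         
                                         
                                         
                         ┏━━━━━━━━━━━━━━━
                         ┃ Sokoban       
                         ┠───────────────
                         ┃███████        
                         ┃█  ◎@□█        
                         ┃█◎    █        
                         ┃█◎□█  █        
                         ┃█  █  █        
                    ┏━━━━━━━━━━━━━━━━━━━━
                    ┃ MapNavigator       
                    ┠────────────────────
                    ┃......^^............
                    ┃......^.............
                    ┃......^..........♣..
                    ┃......^...........♣.


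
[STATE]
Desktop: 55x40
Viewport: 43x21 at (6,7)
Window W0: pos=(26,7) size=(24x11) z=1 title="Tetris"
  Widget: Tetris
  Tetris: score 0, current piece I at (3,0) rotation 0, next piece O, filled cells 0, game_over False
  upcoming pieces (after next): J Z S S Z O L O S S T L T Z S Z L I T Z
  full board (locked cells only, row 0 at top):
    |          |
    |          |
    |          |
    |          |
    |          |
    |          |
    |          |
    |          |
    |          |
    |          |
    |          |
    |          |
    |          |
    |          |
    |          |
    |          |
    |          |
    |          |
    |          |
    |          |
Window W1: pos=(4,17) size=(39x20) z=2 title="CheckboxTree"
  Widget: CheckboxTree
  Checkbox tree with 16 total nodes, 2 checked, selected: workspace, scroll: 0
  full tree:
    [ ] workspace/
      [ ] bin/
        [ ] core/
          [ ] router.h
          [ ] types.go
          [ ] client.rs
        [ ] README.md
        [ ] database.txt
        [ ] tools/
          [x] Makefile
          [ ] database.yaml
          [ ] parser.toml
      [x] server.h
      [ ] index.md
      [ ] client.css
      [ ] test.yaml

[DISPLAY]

                    ┏━━━━━━━━━━━━━━━━━━━━━━
                    ┃ Tetris               
                    ┠──────────────────────
                    ┃          │Next:      
                    ┃          │▓▓         
                    ┃          │▓▓         
                    ┃          │           
                    ┃          │           
                    ┃          │           
                    ┃          │Score:     
━━━━━━━━━━━━━━━━━━━━━━━━━━━━━━━━━━━━┓━━━━━━
CheckboxTree                        ┃      
────────────────────────────────────┨      
[-] workspace/                      ┃      
  [-] bin/                          ┃      
    [ ] core/                       ┃      
      [ ] router.h                  ┃      
      [ ] types.go                  ┃      
      [ ] client.rs                 ┃      
    [ ] README.md                   ┃      
    [ ] database.txt                ┃      


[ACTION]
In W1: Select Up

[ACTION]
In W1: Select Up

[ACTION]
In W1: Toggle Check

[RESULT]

                    ┏━━━━━━━━━━━━━━━━━━━━━━
                    ┃ Tetris               
                    ┠──────────────────────
                    ┃          │Next:      
                    ┃          │▓▓         
                    ┃          │▓▓         
                    ┃          │           
                    ┃          │           
                    ┃          │           
                    ┃          │Score:     
━━━━━━━━━━━━━━━━━━━━━━━━━━━━━━━━━━━━┓━━━━━━
CheckboxTree                        ┃      
────────────────────────────────────┨      
[x] workspace/                      ┃      
  [x] bin/                          ┃      
    [x] core/                       ┃      
      [x] router.h                  ┃      
      [x] types.go                  ┃      
      [x] client.rs                 ┃      
    [x] README.md                   ┃      
    [x] database.txt                ┃      


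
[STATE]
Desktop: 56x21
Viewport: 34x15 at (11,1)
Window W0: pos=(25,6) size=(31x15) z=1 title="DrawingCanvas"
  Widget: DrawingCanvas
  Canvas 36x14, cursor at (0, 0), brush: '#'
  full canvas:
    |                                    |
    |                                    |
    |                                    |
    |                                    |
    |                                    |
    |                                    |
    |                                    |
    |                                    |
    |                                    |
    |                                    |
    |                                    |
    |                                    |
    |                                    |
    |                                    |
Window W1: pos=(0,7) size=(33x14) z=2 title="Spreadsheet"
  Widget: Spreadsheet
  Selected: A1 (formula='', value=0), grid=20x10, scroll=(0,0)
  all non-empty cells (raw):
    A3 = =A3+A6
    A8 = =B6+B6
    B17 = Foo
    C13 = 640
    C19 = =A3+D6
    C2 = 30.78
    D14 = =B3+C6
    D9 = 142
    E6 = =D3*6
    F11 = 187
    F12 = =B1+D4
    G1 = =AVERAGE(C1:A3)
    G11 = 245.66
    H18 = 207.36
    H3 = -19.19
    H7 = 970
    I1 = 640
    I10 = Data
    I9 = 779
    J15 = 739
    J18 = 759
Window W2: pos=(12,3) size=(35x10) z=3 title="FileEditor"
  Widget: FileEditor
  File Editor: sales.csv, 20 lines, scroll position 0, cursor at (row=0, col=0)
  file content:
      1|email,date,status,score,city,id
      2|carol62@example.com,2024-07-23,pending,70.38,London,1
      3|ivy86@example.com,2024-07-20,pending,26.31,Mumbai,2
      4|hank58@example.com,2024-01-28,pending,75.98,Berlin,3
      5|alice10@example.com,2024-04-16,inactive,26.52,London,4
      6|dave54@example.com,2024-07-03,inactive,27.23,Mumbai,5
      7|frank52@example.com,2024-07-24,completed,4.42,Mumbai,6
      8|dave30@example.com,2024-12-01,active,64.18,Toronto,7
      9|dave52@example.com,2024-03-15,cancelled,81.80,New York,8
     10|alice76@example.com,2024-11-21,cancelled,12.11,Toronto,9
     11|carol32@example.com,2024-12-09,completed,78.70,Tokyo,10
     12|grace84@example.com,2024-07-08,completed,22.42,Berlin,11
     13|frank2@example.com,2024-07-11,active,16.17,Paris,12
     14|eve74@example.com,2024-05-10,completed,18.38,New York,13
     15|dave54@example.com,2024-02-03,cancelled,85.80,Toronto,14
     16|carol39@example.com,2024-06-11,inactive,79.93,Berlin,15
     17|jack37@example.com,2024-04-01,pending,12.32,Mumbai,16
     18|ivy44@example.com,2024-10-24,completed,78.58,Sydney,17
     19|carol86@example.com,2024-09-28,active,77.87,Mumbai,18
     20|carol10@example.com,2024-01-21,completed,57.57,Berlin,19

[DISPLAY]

                                  
                                  
 ┏━━━━━━━━━━━━━━━━━━━━━━━━━━━━━━━━
 ┃ FileEditor                     
 ┠────────────────────────────────
 ┃█mail,date,status,score,city,id 
━┃carol62@example.com,2024-07-23,p
e┃ivy86@example.com,2024-07-20,pen
─┃hank58@example.com,2024-01-28,pe
 ┃alice10@example.com,2024-04-16,i
 ┃dave54@example.com,2024-07-03,in
-┗━━━━━━━━━━━━━━━━━━━━━━━━━━━━━━━━
0]       0       0   ┃            
 0       0   30.78   ┃            
         0       0   ┃            


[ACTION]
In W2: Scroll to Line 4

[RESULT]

                                  
                                  
 ┏━━━━━━━━━━━━━━━━━━━━━━━━━━━━━━━━
 ┃ FileEditor                     
 ┠────────────────────────────────
 ┃hank58@example.com,2024-01-28,pe
━┃alice10@example.com,2024-04-16,i
e┃dave54@example.com,2024-07-03,in
─┃frank52@example.com,2024-07-24,c
 ┃dave30@example.com,2024-12-01,ac
 ┃dave52@example.com,2024-03-15,ca
-┗━━━━━━━━━━━━━━━━━━━━━━━━━━━━━━━━
0]       0       0   ┃            
 0       0   30.78   ┃            
         0       0   ┃            


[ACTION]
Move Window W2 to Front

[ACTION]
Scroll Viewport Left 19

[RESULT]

                                  
                                  
            ┏━━━━━━━━━━━━━━━━━━━━━
            ┃ FileEditor          
            ┠─────────────────────
            ┃hank58@example.com,20
┏━━━━━━━━━━━┃alice10@example.com,2
┃ Spreadshee┃dave54@example.com,20
┠───────────┃frank52@example.com,2
┃A1:        ┃dave30@example.com,20
┃       A   ┃dave52@example.com,20
┃-----------┗━━━━━━━━━━━━━━━━━━━━━
┃  1      [0]       0       0   ┃ 
┃  2        0       0   30.78   ┃ 
┃  3 #CIRC!         0       0   ┃ 


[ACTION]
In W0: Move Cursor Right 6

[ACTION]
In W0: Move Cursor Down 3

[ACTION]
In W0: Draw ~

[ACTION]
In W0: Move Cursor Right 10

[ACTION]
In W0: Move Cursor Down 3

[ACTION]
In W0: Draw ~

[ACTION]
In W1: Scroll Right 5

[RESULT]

                                  
                                  
            ┏━━━━━━━━━━━━━━━━━━━━━
            ┃ FileEditor          
            ┠─────────────────────
            ┃hank58@example.com,20
┏━━━━━━━━━━━┃alice10@example.com,2
┃ Spreadshee┃dave54@example.com,20
┠───────────┃frank52@example.com,2
┃A1:        ┃dave30@example.com,20
┃       F   ┃dave52@example.com,20
┃-----------┗━━━━━━━━━━━━━━━━━━━━━
┃  1        0#CIRC!         0   ┃ 
┃  2        0       0       0   ┃ 
┃  3        0       0  -19.19   ┃ 


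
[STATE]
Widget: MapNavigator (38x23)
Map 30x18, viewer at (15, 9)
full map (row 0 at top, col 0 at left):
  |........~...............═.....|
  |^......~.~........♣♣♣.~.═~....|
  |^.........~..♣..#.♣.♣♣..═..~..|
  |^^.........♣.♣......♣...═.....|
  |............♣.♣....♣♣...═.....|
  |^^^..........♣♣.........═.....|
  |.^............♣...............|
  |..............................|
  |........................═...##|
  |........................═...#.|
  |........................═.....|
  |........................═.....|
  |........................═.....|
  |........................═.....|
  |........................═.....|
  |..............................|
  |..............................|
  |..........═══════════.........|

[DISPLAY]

                                      
                                      
    ........~...............═.....    
    ^......~.~........♣♣♣.~.═~....    
    ^.........~..♣..#.♣.♣♣..═..~..    
    ^^.........♣.♣......♣...═.....    
    ............♣.♣....♣♣...═.....    
    ^^^..........♣♣.........═.....    
    .^............♣...............    
    ..............................    
    ........................═...##    
    ...............@........═...#.    
    ........................═.....    
    ........................═.....    
    ........................═.....    
    ........................═.....    
    ........................═.....    
    ..............................    
    ..............................    
    ..........═══════════.........    
                                      
                                      
                                      


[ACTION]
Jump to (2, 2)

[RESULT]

                                      
                                      
                                      
                                      
                                      
                                      
                                      
                                      
                                      
                 ........~............
                 ^......~.~........♣♣♣
                 ^.@.......~..♣..#.♣.♣
                 ^^.........♣.♣......♣
                 ............♣.♣....♣♣
                 ^^^..........♣♣......
                 .^............♣......
                 .....................
                 .....................
                 .....................
                 .....................
                 .....................
                 .....................
                 .....................


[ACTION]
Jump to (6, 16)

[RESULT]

             ^^^..........♣♣.........═
             .^............♣..........
             .........................
             ........................═
             ........................═
             ........................═
             ........................═
             ........................═
             ........................═
             ........................═
             .........................
             ......@..................
             ..........═══════════....
                                      
                                      
                                      
                                      
                                      
                                      
                                      
                                      
                                      
                                      


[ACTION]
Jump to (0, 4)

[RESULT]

                                      
                                      
                                      
                                      
                                      
                                      
                                      
                   ........~..........
                   ^......~.~........♣
                   ^.........~..♣..#.♣
                   ^^.........♣.♣.....
                   @...........♣.♣....
                   ^^^..........♣♣....
                   .^............♣....
                   ...................
                   ...................
                   ...................
                   ...................
                   ...................
                   ...................
                   ...................
                   ...................
                   ...................


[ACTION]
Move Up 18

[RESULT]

                                      
                                      
                                      
                                      
                                      
                                      
                                      
                                      
                                      
                                      
                                      
                   @.......~..........
                   ^......~.~........♣
                   ^.........~..♣..#.♣
                   ^^.........♣.♣.....
                   ............♣.♣....
                   ^^^..........♣♣....
                   .^............♣....
                   ...................
                   ...................
                   ...................
                   ...................
                   ...................


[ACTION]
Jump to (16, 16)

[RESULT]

   ^^^..........♣♣.........═.....     
   .^............♣...............     
   ..............................     
   ........................═...##     
   ........................═...#.     
   ........................═.....     
   ........................═.....     
   ........................═.....     
   ........................═.....     
   ........................═.....     
   ..............................     
   ................@.............     
   ..........═══════════.........     
                                      
                                      
                                      
                                      
                                      
                                      
                                      
                                      
                                      
                                      


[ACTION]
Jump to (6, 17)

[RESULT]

             .^............♣..........
             .........................
             ........................═
             ........................═
             ........................═
             ........................═
             ........................═
             ........................═
             ........................═
             .........................
             .........................
             ......@...═══════════....
                                      
                                      
                                      
                                      
                                      
                                      
                                      
                                      
                                      
                                      
                                      


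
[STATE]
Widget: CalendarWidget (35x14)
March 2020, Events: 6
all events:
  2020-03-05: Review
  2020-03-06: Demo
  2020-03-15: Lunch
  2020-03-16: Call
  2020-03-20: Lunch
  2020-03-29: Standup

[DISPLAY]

             March 2020            
Mo Tu We Th Fr Sa Su               
                   1               
 2  3  4  5*  6*  7  8             
 9 10 11 12 13 14 15*              
16* 17 18 19 20* 21 22             
23 24 25 26 27 28 29*              
30 31                              
                                   
                                   
                                   
                                   
                                   
                                   


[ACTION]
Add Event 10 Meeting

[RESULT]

             March 2020            
Mo Tu We Th Fr Sa Su               
                   1               
 2  3  4  5*  6*  7  8             
 9 10* 11 12 13 14 15*             
16* 17 18 19 20* 21 22             
23 24 25 26 27 28 29*              
30 31                              
                                   
                                   
                                   
                                   
                                   
                                   


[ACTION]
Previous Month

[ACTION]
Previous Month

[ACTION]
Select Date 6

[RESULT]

            January 2020           
Mo Tu We Th Fr Sa Su               
       1  2  3  4  5               
[ 6]  7  8  9 10 11 12             
13 14 15 16 17 18 19               
20 21 22 23 24 25 26               
27 28 29 30 31                     
                                   
                                   
                                   
                                   
                                   
                                   
                                   


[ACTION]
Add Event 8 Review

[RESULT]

            January 2020           
Mo Tu We Th Fr Sa Su               
       1  2  3  4  5               
[ 6]  7  8*  9 10 11 12            
13 14 15 16 17 18 19               
20 21 22 23 24 25 26               
27 28 29 30 31                     
                                   
                                   
                                   
                                   
                                   
                                   
                                   


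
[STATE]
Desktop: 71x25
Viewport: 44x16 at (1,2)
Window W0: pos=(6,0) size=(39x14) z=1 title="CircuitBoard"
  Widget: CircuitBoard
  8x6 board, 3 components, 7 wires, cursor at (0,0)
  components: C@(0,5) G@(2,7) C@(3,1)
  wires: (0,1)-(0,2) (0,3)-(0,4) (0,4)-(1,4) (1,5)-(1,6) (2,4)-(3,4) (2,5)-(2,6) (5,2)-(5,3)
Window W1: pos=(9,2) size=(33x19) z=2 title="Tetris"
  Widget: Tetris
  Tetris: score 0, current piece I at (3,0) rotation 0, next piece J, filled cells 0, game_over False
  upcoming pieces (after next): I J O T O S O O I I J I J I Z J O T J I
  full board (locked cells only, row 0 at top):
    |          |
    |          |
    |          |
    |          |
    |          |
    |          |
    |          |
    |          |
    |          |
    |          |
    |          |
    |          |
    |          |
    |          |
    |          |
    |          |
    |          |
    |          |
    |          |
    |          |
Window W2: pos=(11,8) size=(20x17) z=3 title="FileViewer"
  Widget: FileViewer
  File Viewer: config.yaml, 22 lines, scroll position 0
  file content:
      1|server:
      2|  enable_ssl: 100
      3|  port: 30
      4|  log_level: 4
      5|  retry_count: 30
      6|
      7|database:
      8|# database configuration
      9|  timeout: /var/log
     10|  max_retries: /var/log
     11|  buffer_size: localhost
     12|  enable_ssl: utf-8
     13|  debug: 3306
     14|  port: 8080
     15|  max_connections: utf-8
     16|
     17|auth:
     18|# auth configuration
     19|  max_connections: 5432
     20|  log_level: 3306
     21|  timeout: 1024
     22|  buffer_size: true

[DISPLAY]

     ┠──┏━━━━━━━━━━━━━━━━━━━━━━━━━━━━━━━┓──┨
     ┃  ┃ Tetris                        ┃  ┃
     ┃0 ┠───────────────────────────────┨  ┃
     ┃  ┃          │Next:               ┃  ┃
     ┃1 ┃          │█                   ┃  ┃
     ┃  ┃          │███                 ┃  ┃
     ┃2 ┃ ┏━━━━━━━━━━━━━━━━━━┓          ┃  ┃
     ┃  ┃ ┃ FileViewer       ┃          ┃  ┃
     ┃3 ┃ ┠──────────────────┨          ┃  ┃
     ┃  ┃ ┃server:          ▲┃          ┃  ┃
     ┃4 ┃ ┃  enable_ssl: 100█┃          ┃  ┃
     ┗━━┃ ┃  port: 30       ░┃          ┃━━┛
        ┃ ┃  log_level: 4   ░┃          ┃   
        ┃ ┃  retry_count: 30░┃          ┃   
        ┃ ┃                 ░┃          ┃   
        ┃ ┃database:        ░┃          ┃   


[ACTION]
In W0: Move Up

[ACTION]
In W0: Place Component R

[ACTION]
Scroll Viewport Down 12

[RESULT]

     ┃  ┃ ┃ FileViewer       ┃          ┃  ┃
     ┃3 ┃ ┠──────────────────┨          ┃  ┃
     ┃  ┃ ┃server:          ▲┃          ┃  ┃
     ┃4 ┃ ┃  enable_ssl: 100█┃          ┃  ┃
     ┗━━┃ ┃  port: 30       ░┃          ┃━━┛
        ┃ ┃  log_level: 4   ░┃          ┃   
        ┃ ┃  retry_count: 30░┃          ┃   
        ┃ ┃                 ░┃          ┃   
        ┃ ┃database:        ░┃          ┃   
        ┃ ┃# database config░┃          ┃   
        ┃ ┃  timeout: /var/l░┃          ┃   
        ┗━┃  max_retries: /v░┃━━━━━━━━━━┛   
          ┃  buffer_size: lo░┃              
          ┃  enable_ssl: utf░┃              
          ┃  debug: 3306    ▼┃              
          ┗━━━━━━━━━━━━━━━━━━┛              


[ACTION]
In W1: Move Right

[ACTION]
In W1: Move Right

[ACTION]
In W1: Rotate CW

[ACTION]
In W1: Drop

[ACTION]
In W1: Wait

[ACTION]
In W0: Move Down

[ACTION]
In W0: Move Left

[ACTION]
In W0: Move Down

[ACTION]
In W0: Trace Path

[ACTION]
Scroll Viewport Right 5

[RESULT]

┃  ┃ ┃ FileViewer       ┃          ┃  ┃     
┃3 ┃ ┠──────────────────┨          ┃  ┃     
┃  ┃ ┃server:          ▲┃          ┃  ┃     
┃4 ┃ ┃  enable_ssl: 100█┃          ┃  ┃     
┗━━┃ ┃  port: 30       ░┃          ┃━━┛     
   ┃ ┃  log_level: 4   ░┃          ┃        
   ┃ ┃  retry_count: 30░┃          ┃        
   ┃ ┃                 ░┃          ┃        
   ┃ ┃database:        ░┃          ┃        
   ┃ ┃# database config░┃          ┃        
   ┃ ┃  timeout: /var/l░┃          ┃        
   ┗━┃  max_retries: /v░┃━━━━━━━━━━┛        
     ┃  buffer_size: lo░┃                   
     ┃  enable_ssl: utf░┃                   
     ┃  debug: 3306    ▼┃                   
     ┗━━━━━━━━━━━━━━━━━━┛                   


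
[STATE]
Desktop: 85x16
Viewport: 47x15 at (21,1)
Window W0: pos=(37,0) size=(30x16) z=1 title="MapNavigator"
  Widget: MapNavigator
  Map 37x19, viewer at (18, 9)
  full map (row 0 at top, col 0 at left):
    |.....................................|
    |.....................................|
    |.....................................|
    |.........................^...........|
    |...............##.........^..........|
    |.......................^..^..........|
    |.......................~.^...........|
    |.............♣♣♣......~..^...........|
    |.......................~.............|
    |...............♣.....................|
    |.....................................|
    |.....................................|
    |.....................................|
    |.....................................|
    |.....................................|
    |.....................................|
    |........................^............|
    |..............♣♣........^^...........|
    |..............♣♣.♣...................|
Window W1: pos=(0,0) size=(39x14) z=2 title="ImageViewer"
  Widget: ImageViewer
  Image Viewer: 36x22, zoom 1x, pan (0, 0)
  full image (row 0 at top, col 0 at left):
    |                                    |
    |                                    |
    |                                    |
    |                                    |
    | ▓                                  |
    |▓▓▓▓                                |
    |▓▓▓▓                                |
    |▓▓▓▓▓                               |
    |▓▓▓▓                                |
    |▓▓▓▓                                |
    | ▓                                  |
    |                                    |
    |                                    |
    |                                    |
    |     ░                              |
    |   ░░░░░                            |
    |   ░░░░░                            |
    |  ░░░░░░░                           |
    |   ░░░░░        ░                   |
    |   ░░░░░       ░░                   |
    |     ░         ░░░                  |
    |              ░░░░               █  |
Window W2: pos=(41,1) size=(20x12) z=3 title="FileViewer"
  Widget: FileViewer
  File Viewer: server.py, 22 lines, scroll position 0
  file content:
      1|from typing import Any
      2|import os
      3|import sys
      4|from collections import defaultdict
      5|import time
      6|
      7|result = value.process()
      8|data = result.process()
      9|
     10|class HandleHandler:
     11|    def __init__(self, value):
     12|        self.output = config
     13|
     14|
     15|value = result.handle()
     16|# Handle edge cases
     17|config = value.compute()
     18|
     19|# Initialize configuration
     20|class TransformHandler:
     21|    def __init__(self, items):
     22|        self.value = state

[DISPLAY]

                 ┃Ma┏━━━━━━━━━━━━━━━━━━┓     ┃ 
─────────────────┨──┃ FileViewer       ┃─────┨ 
                 ┃..┠──────────────────┨.....┃ 
                 ┃..┃from typing impor▲┃.....┃ 
                 ┃..┃import os        █┃.....┃ 
                 ┃..┃import sys       ░┃.....┃ 
                 ┃..┃from collections ░┃.....┃ 
                 ┃..┃import time      ░┃.....┃ 
                 ┃..┃                 ░┃.....┃ 
                 ┃..┃result = value.pr░┃.....┃ 
                 ┃..┃data = result.pro▼┃.....┃ 
                 ┃..┗━━━━━━━━━━━━━━━━━━┛.....┃ 
━━━━━━━━━━━━━━━━━┛...........................┃ 
                ┃............................┃ 
                ┗━━━━━━━━━━━━━━━━━━━━━━━━━━━━┛ 


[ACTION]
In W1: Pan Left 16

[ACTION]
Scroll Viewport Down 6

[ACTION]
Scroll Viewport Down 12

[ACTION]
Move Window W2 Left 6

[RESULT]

              ┏━━━━━━━━━━━━━━━━━━┓           ┃ 
──────────────┃ FileViewer       ┃───────────┨ 
              ┠──────────────────┨....^......┃ 
              ┃from typing impor▲┃.....^.....┃ 
              ┃import os        █┃..^..^.....┃ 
              ┃import sys       ░┃..~.^......┃ 
              ┃from collections ░┃.~..^......┃ 
              ┃import time      ░┃..~........┃ 
              ┃                 ░┃...........┃ 
              ┃result = value.pr░┃...........┃ 
              ┃data = result.pro▼┃...........┃ 
              ┗━━━━━━━━━━━━━━━━━━┛...........┃ 
━━━━━━━━━━━━━━━━━┛...........................┃ 
                ┃............................┃ 
                ┗━━━━━━━━━━━━━━━━━━━━━━━━━━━━┛ 


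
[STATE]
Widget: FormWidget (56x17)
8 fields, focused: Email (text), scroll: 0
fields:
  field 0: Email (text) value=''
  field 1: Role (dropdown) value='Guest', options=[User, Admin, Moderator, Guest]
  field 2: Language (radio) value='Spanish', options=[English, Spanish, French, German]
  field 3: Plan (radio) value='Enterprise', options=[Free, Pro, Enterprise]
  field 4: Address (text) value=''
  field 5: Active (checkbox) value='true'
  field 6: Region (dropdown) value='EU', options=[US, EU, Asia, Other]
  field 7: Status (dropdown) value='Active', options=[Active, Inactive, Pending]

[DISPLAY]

> Email:      [                                        ]
  Role:       [Guest                                  ▼]
  Language:   ( ) English  (●) Spanish  ( ) French  ( ) 
  Plan:       ( ) Free  ( ) Pro  (●) Enterprise         
  Address:    [                                        ]
  Active:     [x]                                       
  Region:     [EU                                     ▼]
  Status:     [Active                                 ▼]
                                                        
                                                        
                                                        
                                                        
                                                        
                                                        
                                                        
                                                        
                                                        


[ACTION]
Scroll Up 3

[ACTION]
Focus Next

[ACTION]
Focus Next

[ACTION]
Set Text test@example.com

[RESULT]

  Email:      [                                        ]
  Role:       [Guest                                  ▼]
> Language:   ( ) English  (●) Spanish  ( ) French  ( ) 
  Plan:       ( ) Free  ( ) Pro  (●) Enterprise         
  Address:    [                                        ]
  Active:     [x]                                       
  Region:     [EU                                     ▼]
  Status:     [Active                                 ▼]
                                                        
                                                        
                                                        
                                                        
                                                        
                                                        
                                                        
                                                        
                                                        


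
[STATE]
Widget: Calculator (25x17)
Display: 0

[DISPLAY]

                        0
┌───┬───┬───┬───┐        
│ 7 │ 8 │ 9 │ ÷ │        
├───┼───┼───┼───┤        
│ 4 │ 5 │ 6 │ × │        
├───┼───┼───┼───┤        
│ 1 │ 2 │ 3 │ - │        
├───┼───┼───┼───┤        
│ 0 │ . │ = │ + │        
├───┼───┼───┼───┤        
│ C │ MC│ MR│ M+│        
└───┴───┴───┴───┘        
                         
                         
                         
                         
                         


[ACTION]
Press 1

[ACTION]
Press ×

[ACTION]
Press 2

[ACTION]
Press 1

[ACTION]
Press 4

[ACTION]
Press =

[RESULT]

                      214
┌───┬───┬───┬───┐        
│ 7 │ 8 │ 9 │ ÷ │        
├───┼───┼───┼───┤        
│ 4 │ 5 │ 6 │ × │        
├───┼───┼───┼───┤        
│ 1 │ 2 │ 3 │ - │        
├───┼───┼───┼───┤        
│ 0 │ . │ = │ + │        
├───┼───┼───┼───┤        
│ C │ MC│ MR│ M+│        
└───┴───┴───┴───┘        
                         
                         
                         
                         
                         


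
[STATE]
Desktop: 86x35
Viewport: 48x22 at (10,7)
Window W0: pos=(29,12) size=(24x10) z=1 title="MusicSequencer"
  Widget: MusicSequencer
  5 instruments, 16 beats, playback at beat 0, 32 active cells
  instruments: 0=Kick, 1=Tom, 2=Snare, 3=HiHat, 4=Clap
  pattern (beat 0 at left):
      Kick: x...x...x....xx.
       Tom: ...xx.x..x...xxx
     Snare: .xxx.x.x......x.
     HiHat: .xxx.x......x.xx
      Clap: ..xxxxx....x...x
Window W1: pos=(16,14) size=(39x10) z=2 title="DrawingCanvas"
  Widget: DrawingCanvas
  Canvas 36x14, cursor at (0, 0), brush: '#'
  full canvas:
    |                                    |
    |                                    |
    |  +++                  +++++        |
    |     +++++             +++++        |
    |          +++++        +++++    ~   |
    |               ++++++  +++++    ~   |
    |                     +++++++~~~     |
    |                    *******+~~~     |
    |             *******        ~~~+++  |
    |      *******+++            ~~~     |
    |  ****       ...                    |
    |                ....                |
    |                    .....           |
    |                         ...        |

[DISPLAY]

                                                
                                                
                                                
                                                
                                                
                   ┏━━━━━━━━━━━━━━━━━━━━━━┓     
                   ┃ MusicSequencer       ┃     
      ┏━━━━━━━━━━━━━━━━━━━━━━━━━━━━━━━━━━━━━┓   
      ┃ DrawingCanvas                       ┃   
      ┠─────────────────────────────────────┨   
      ┃+                                    ┃   
      ┃                                     ┃   
      ┃  +++                  +++++         ┃   
      ┃     +++++             +++++         ┃   
      ┃          +++++        +++++    ~    ┃   
      ┃               ++++++  +++++    ~    ┃   
      ┗━━━━━━━━━━━━━━━━━━━━━━━━━━━━━━━━━━━━━┛   
                                                
                                                
                                                
                                                
                                                


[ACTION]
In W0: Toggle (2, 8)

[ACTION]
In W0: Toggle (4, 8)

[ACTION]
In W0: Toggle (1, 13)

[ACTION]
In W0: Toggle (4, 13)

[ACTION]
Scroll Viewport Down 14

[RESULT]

                   ┃ MusicSequencer       ┃     
      ┏━━━━━━━━━━━━━━━━━━━━━━━━━━━━━━━━━━━━━┓   
      ┃ DrawingCanvas                       ┃   
      ┠─────────────────────────────────────┨   
      ┃+                                    ┃   
      ┃                                     ┃   
      ┃  +++                  +++++         ┃   
      ┃     +++++             +++++         ┃   
      ┃          +++++        +++++    ~    ┃   
      ┃               ++++++  +++++    ~    ┃   
      ┗━━━━━━━━━━━━━━━━━━━━━━━━━━━━━━━━━━━━━┛   
                                                
                                                
                                                
                                                
                                                
                                                
                                                
                                                
                                                
                                                
                                                
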